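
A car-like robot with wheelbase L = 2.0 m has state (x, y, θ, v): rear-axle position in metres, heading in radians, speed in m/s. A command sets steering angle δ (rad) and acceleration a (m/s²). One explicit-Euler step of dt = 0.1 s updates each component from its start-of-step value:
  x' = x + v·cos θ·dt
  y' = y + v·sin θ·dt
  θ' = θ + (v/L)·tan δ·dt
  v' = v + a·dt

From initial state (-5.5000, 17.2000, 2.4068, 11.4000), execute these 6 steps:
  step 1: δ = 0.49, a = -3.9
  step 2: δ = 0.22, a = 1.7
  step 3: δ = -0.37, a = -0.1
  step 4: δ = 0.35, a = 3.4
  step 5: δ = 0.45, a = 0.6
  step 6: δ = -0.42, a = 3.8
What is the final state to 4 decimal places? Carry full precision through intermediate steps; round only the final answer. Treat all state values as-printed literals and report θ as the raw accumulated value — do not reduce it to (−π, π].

after step 1 (δ=0.49, a=-3.9): (-6.345846, 17.964294, 2.710831, 11.010000)
after step 2 (δ=0.22, a=1.7): (-7.346267, 18.424031, 2.833934, 11.180000)
after step 3 (δ=-0.37, a=-0.1): (-8.411772, 18.762593, 2.617118, 11.170000)
after step 4 (δ=0.35, a=3.4): (-9.378632, 19.321940, 2.820987, 11.510000)
after step 5 (δ=0.45, a=0.6): (-10.470983, 19.684668, 3.098985, 11.570000)
after step 6 (δ=-0.42, a=3.8): (-11.626933, 19.733950, 2.840643, 11.950000)

(-11.6269, 19.7339, 2.8406, 11.9500)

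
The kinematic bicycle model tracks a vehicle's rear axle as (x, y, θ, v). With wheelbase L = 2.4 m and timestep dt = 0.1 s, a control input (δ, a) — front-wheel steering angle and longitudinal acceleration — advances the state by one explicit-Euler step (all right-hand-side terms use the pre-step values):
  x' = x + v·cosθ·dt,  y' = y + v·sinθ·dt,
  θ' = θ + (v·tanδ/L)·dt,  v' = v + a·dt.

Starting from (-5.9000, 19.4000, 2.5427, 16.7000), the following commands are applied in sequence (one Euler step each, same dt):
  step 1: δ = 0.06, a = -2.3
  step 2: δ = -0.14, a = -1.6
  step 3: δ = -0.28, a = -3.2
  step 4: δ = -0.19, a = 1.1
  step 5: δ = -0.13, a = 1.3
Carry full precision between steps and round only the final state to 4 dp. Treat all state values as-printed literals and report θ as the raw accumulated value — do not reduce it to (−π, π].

(-11.9286, 24.7394, 2.0765, 16.2300)

after step 1 (δ=0.06, a=-2.3): (-7.279354, 20.341426, 2.584500, 16.470000)
after step 2 (δ=-0.14, a=-1.6): (-8.677321, 21.212229, 2.487793, 16.310000)
after step 3 (δ=-0.28, a=-3.2): (-9.971973, 22.204215, 2.292375, 15.990000)
after step 4 (δ=-0.19, a=1.1): (-11.028226, 23.404686, 2.164242, 16.100000)
after step 5 (δ=-0.13, a=1.3): (-11.928572, 24.739406, 2.076539, 16.230000)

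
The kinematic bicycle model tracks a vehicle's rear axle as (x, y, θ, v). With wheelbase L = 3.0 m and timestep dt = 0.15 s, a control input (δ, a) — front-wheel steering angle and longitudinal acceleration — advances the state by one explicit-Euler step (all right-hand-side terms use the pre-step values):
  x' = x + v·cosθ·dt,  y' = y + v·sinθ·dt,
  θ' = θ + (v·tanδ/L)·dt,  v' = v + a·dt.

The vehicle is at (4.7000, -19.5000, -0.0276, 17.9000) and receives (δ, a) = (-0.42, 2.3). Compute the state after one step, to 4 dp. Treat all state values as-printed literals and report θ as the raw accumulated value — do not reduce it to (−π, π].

(7.3840, -19.5741, -0.4273, 18.2450)

x' = 4.7000 + 17.9000·cos(-0.0276)·0.15 = 7.3840
y' = -19.5000 + 17.9000·sin(-0.0276)·0.15 = -19.5741
θ' = -0.0276 + (17.9000/3.0)·tan(-0.42)·0.15 = -0.4273
v' = 17.9000 + 2.3000·0.15 = 18.2450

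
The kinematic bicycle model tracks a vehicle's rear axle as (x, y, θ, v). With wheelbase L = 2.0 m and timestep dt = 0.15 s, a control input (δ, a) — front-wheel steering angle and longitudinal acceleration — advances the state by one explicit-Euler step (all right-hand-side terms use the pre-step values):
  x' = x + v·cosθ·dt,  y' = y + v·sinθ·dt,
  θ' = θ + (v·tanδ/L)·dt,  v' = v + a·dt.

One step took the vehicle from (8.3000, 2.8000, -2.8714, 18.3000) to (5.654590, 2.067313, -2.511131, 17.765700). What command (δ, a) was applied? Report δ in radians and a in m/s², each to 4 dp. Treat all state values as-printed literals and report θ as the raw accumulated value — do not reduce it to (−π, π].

a = (v'−v)/dt = (-0.534300)/0.15 = -3.5620
Δθ = θ'−θ = 0.360269;  (v·dt/L) = 18.3000·0.15/2.0 = 1.372500
tan δ = Δθ·L/(v·dt) = 0.262491  →  δ = 0.2567

δ = 0.2567, a = -3.5620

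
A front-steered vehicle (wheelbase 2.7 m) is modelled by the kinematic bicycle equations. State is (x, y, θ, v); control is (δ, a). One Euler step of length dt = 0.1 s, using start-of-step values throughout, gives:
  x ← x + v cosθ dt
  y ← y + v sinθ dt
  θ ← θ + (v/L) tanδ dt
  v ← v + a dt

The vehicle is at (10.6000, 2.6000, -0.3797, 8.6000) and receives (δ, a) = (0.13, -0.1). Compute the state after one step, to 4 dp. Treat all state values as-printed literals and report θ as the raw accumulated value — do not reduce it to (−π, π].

(11.3987, 2.2812, -0.3381, 8.5900)

x' = 10.6000 + 8.6000·cos(-0.3797)·0.1 = 11.3987
y' = 2.6000 + 8.6000·sin(-0.3797)·0.1 = 2.2812
θ' = -0.3797 + (8.6000/2.7)·tan(0.13)·0.1 = -0.3381
v' = 8.6000 − 0.1000·0.1 = 8.5900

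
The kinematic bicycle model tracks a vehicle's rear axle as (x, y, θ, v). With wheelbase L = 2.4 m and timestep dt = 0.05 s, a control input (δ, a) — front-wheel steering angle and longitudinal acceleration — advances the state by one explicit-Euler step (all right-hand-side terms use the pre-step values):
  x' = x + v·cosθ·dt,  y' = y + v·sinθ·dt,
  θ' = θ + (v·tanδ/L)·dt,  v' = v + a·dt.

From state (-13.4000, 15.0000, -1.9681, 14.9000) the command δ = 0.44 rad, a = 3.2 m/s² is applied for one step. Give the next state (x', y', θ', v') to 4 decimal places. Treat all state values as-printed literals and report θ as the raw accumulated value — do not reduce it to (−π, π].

(-13.6883, 14.3130, -1.8220, 15.0600)

x' = -13.4000 + 14.9000·cos(-1.9681)·0.05 = -13.6883
y' = 15.0000 + 14.9000·sin(-1.9681)·0.05 = 14.3130
θ' = -1.9681 + (14.9000/2.4)·tan(0.44)·0.05 = -1.8220
v' = 14.9000 + 3.2000·0.05 = 15.0600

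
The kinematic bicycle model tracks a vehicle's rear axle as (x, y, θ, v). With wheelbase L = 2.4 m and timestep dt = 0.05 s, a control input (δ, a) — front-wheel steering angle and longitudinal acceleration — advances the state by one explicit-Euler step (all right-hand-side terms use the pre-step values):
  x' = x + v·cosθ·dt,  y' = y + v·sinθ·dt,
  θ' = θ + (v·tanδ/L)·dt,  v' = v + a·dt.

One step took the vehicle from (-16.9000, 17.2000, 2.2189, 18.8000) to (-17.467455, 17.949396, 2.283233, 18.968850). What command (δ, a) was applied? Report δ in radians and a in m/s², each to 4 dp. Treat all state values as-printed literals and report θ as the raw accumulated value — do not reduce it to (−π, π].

a = (v'−v)/dt = (0.168850)/0.05 = 3.3770
Δθ = θ'−θ = 0.064333;  (v·dt/L) = 18.8000·0.05/2.4 = 0.391667
tan δ = Δθ·L/(v·dt) = 0.164254  →  δ = 0.1628

δ = 0.1628, a = 3.3770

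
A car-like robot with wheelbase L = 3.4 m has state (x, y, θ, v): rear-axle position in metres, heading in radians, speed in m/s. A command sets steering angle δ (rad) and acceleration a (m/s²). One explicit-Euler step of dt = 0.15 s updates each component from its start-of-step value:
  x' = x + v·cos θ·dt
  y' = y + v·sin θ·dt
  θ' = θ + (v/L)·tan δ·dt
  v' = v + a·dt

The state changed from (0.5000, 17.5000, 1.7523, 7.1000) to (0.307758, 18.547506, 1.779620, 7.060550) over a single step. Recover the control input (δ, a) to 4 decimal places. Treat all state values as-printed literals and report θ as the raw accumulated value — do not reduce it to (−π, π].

a = (v'−v)/dt = (-0.039450)/0.15 = -0.2630
Δθ = θ'−θ = 0.027320;  (v·dt/L) = 7.1000·0.15/3.4 = 0.313235
tan δ = Δθ·L/(v·dt) = 0.087219  →  δ = 0.0870

δ = 0.0870, a = -0.2630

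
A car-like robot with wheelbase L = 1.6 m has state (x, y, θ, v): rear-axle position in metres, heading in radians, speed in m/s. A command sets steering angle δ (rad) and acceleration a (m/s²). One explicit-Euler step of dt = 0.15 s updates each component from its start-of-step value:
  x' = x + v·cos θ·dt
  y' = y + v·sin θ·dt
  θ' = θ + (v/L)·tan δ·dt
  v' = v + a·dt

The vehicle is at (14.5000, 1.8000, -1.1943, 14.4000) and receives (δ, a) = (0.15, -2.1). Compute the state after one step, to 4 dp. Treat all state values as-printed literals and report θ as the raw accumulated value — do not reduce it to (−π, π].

x' = 14.5000 + 14.4000·cos(-1.1943)·0.15 = 15.2942
y' = 1.8000 + 14.4000·sin(-1.1943)·0.15 = -0.2087
θ' = -1.1943 + (14.4000/1.6)·tan(0.15)·0.15 = -0.9903
v' = 14.4000 − 2.1000·0.15 = 14.0850

(15.2942, -0.2087, -0.9903, 14.0850)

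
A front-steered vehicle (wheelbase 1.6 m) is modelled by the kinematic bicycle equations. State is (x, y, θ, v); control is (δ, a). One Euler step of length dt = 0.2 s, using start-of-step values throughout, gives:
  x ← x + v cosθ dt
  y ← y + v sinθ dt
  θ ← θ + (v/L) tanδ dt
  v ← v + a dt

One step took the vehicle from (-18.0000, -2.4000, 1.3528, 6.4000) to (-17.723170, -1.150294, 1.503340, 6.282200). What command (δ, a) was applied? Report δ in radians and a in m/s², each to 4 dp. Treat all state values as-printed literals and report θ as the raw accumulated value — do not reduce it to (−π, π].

a = (v'−v)/dt = (-0.117800)/0.2 = -0.5890
Δθ = θ'−θ = 0.150540;  (v·dt/L) = 6.4000·0.2/1.6 = 0.800000
tan δ = Δθ·L/(v·dt) = 0.188175  →  δ = 0.1860

δ = 0.1860, a = -0.5890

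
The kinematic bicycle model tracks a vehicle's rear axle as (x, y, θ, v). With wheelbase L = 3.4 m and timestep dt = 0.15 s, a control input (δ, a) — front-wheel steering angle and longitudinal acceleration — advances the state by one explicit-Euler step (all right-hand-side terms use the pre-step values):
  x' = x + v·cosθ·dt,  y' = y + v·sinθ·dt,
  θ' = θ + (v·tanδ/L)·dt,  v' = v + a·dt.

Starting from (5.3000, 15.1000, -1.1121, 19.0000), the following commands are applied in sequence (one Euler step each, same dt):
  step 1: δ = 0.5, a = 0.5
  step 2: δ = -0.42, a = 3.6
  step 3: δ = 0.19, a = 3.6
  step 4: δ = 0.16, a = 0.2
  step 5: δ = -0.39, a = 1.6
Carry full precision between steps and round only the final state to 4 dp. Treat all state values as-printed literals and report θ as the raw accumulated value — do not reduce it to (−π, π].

after step 1 (δ=0.5, a=0.5): (6.561922, 12.544603, -0.654170, 19.075000)
after step 2 (δ=-0.42, a=3.6): (8.832476, 10.803530, -1.029980, 19.615000)
after step 3 (δ=0.19, a=3.6): (10.347251, 8.281172, -0.863553, 20.155000)
after step 4 (δ=0.16, a=0.2): (12.311580, 5.983030, -0.720056, 20.185000)
after step 5 (δ=-0.39, a=1.6): (14.587748, 3.986451, -1.086106, 20.425000)

(14.5877, 3.9865, -1.0861, 20.4250)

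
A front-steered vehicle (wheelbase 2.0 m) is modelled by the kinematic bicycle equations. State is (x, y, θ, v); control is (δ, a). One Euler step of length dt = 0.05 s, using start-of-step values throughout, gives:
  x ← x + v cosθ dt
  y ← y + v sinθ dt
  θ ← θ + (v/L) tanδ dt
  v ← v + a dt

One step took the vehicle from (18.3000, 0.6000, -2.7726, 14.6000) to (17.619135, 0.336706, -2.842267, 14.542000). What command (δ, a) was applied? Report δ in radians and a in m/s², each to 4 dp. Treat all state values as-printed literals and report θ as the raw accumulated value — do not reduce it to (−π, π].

δ = -0.1886, a = -1.1600

a = (v'−v)/dt = (-0.058000)/0.05 = -1.1600
Δθ = θ'−θ = -0.069667;  (v·dt/L) = 14.6000·0.05/2.0 = 0.365000
tan δ = Δθ·L/(v·dt) = -0.190868  →  δ = -0.1886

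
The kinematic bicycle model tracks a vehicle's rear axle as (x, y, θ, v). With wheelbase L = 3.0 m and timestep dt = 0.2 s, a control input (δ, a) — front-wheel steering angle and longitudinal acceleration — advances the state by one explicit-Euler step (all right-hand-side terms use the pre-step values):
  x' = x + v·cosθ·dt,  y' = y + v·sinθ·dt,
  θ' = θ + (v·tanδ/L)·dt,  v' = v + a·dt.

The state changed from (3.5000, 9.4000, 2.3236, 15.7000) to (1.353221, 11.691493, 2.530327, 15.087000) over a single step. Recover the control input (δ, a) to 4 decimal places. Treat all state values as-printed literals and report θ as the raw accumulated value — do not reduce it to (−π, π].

δ = 0.1950, a = -3.0650

a = (v'−v)/dt = (-0.613000)/0.2 = -3.0650
Δθ = θ'−θ = 0.206727;  (v·dt/L) = 15.7000·0.2/3.0 = 1.046667
tan δ = Δθ·L/(v·dt) = 0.197510  →  δ = 0.1950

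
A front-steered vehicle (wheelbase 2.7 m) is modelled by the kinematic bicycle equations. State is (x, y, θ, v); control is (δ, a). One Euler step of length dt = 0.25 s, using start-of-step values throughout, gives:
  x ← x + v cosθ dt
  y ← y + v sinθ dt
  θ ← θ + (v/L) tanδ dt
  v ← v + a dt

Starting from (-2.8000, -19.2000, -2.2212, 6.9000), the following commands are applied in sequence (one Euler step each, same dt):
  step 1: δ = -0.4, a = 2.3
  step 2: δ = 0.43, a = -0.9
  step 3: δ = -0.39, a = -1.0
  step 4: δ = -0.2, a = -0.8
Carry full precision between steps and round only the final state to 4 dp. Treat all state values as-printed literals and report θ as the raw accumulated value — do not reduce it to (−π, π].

(-7.7076, -24.3132, -2.5812, 6.8000)

after step 1 (δ=-0.4, a=2.3): (-3.844501, -20.572823, -2.491318, 7.475000)
after step 2 (δ=0.43, a=-0.9): (-5.331872, -21.704174, -2.173893, 7.250000)
after step 3 (δ=-0.39, a=-1.0): (-6.359913, -23.196919, -2.449832, 7.000000)
after step 4 (δ=-0.2, a=-0.8): (-7.707631, -24.313233, -2.581218, 6.800000)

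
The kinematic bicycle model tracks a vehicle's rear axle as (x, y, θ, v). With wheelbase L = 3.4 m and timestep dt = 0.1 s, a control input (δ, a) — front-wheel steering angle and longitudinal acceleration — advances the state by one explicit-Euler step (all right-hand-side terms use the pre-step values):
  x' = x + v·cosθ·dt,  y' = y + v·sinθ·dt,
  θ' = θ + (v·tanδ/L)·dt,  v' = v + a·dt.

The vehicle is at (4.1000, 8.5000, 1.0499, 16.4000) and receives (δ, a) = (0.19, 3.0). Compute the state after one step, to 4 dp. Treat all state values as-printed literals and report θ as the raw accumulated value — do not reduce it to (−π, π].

(4.9162, 9.9225, 1.1427, 16.7000)

x' = 4.1000 + 16.4000·cos(1.0499)·0.1 = 4.9162
y' = 8.5000 + 16.4000·sin(1.0499)·0.1 = 9.9225
θ' = 1.0499 + (16.4000/3.4)·tan(0.19)·0.1 = 1.1427
v' = 16.4000 + 3.0000·0.1 = 16.7000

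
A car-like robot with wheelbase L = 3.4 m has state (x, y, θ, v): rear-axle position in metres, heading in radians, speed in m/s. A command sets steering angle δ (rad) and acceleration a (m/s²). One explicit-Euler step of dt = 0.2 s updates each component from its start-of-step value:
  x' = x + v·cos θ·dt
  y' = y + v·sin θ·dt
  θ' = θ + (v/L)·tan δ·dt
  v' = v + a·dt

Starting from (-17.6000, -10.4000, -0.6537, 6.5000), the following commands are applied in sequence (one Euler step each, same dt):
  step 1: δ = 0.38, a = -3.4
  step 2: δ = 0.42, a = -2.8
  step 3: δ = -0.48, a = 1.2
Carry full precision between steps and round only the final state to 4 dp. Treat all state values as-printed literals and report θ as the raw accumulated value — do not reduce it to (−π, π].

(-14.5581, -12.1085, -0.5092, 5.5000)

after step 1 (δ=0.38, a=-3.4): (-16.568009, -11.190566, -0.500983, 5.820000)
after step 2 (δ=0.42, a=-2.8): (-15.547052, -11.749622, -0.348098, 5.260000)
after step 3 (δ=-0.48, a=1.2): (-14.558148, -12.108470, -0.509181, 5.500000)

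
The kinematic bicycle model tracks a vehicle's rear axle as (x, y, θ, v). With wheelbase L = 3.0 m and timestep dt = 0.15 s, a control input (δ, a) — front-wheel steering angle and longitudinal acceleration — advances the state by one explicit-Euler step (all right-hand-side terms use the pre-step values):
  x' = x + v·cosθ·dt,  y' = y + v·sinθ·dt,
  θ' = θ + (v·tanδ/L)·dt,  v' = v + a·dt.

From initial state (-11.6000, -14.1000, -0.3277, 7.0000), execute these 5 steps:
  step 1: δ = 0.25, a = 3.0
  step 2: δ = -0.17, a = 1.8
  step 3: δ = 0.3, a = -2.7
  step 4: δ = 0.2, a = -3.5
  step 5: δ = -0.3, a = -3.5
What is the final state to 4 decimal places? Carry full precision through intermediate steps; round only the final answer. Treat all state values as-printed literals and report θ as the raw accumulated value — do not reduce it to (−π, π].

after step 1 (δ=0.25, a=3.0): (-10.605876, -14.437960, -0.238330, 7.450000)
after step 2 (δ=-0.17, a=1.8): (-9.519963, -14.701780, -0.302272, 7.720000)
after step 3 (δ=0.3, a=-2.7): (-8.414464, -15.046505, -0.182869, 7.315000)
after step 4 (δ=0.2, a=-3.5): (-7.335510, -15.246041, -0.108728, 6.790000)
after step 5 (δ=-0.3, a=-3.5): (-6.323024, -15.356562, -0.213747, 6.265000)

(-6.3230, -15.3566, -0.2137, 6.2650)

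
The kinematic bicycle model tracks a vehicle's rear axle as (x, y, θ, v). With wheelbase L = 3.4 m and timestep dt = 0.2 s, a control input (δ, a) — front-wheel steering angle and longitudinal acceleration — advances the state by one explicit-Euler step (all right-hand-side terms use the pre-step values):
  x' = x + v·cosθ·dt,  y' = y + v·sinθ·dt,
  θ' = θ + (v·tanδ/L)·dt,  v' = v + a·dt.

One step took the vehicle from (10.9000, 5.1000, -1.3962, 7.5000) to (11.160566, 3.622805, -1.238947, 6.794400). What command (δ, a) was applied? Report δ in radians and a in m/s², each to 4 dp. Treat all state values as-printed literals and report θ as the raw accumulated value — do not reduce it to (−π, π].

δ = 0.3424, a = -3.5280

a = (v'−v)/dt = (-0.705600)/0.2 = -3.5280
Δθ = θ'−θ = 0.157253;  (v·dt/L) = 7.5000·0.2/3.4 = 0.441176
tan δ = Δθ·L/(v·dt) = 0.356440  →  δ = 0.3424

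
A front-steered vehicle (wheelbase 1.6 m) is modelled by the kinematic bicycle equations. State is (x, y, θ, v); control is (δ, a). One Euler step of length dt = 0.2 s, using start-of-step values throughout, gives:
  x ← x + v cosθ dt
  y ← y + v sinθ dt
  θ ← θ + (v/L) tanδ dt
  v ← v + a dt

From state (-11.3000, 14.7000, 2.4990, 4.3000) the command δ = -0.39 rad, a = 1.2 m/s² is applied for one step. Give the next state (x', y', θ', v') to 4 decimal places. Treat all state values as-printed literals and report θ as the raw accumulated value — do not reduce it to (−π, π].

x' = -11.3000 + 4.3000·cos(2.4990)·0.2 = -11.9885
y' = 14.7000 + 4.3000·sin(2.4990)·0.2 = 15.2154
θ' = 2.4990 + (4.3000/1.6)·tan(-0.39)·0.2 = 2.2781
v' = 4.3000 + 1.2000·0.2 = 4.5400

(-11.9885, 15.2154, 2.2781, 4.5400)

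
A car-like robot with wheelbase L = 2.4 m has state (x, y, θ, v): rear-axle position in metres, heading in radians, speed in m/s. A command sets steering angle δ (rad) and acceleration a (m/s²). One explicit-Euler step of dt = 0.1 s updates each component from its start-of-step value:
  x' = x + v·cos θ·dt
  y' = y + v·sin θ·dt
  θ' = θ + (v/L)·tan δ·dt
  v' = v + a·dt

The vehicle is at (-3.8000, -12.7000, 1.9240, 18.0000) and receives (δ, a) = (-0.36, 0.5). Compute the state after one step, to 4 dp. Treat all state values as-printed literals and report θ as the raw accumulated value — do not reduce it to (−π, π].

x' = -3.8000 + 18.0000·cos(1.9240)·0.1 = -4.4226
y' = -12.7000 + 18.0000·sin(1.9240)·0.1 = -11.0111
θ' = 1.9240 + (18.0000/2.4)·tan(-0.36)·0.1 = 1.6417
v' = 18.0000 + 0.5000·0.1 = 18.0500

(-4.4226, -11.0111, 1.6417, 18.0500)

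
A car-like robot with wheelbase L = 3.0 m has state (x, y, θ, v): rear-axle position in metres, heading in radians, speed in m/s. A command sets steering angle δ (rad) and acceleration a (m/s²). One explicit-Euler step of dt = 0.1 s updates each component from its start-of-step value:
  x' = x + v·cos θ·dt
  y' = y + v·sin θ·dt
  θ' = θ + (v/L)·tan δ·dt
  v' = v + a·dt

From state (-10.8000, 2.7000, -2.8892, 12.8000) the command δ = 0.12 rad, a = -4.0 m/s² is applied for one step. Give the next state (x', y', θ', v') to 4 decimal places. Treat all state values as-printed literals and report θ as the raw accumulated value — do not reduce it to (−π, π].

x' = -10.8000 + 12.8000·cos(-2.8892)·0.1 = -12.0394
y' = 2.7000 + 12.8000·sin(-2.8892)·0.1 = 2.3804
θ' = -2.8892 + (12.8000/3.0)·tan(0.12)·0.1 = -2.8378
v' = 12.8000 − 4.0000·0.1 = 12.4000

(-12.0394, 2.3804, -2.8378, 12.4000)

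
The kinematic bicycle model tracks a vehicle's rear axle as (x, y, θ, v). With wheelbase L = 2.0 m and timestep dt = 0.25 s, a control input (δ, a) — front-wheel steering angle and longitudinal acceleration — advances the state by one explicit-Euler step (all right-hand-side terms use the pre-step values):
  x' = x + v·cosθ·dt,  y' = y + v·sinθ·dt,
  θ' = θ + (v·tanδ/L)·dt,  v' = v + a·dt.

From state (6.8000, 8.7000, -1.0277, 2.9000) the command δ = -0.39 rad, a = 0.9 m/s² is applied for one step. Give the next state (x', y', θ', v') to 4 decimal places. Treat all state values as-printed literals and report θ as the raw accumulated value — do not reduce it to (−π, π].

(7.1747, 8.0793, -1.1767, 3.1250)

x' = 6.8000 + 2.9000·cos(-1.0277)·0.25 = 7.1747
y' = 8.7000 + 2.9000·sin(-1.0277)·0.25 = 8.0793
θ' = -1.0277 + (2.9000/2.0)·tan(-0.39)·0.25 = -1.1767
v' = 2.9000 + 0.9000·0.25 = 3.1250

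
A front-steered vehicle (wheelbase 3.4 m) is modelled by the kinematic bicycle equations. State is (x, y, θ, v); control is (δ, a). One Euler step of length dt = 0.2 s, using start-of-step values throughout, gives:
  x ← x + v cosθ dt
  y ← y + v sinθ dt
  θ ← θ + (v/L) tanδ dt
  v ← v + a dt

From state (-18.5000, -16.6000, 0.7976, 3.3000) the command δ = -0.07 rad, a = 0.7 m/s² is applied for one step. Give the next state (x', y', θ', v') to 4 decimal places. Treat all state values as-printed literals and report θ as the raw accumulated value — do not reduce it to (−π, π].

(-18.0390, -16.1276, 0.7840, 3.4400)

x' = -18.5000 + 3.3000·cos(0.7976)·0.2 = -18.0390
y' = -16.6000 + 3.3000·sin(0.7976)·0.2 = -16.1276
θ' = 0.7976 + (3.3000/3.4)·tan(-0.07)·0.2 = 0.7840
v' = 3.3000 + 0.7000·0.2 = 3.4400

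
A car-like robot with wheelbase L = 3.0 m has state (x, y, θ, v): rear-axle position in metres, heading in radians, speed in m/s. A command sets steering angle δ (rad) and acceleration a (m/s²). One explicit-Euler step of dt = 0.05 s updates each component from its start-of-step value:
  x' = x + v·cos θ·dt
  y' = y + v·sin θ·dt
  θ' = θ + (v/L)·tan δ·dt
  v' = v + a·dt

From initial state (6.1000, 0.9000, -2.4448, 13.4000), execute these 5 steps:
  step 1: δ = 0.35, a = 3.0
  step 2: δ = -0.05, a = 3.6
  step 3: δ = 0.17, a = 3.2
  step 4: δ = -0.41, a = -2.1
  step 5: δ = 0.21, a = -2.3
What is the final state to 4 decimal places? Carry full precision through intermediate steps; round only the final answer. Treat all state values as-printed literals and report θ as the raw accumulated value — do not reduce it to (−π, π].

after step 1 (δ=0.35, a=3.0): (5.586174, 0.470020, -2.363277, 13.550000)
after step 2 (δ=-0.05, a=3.6): (5.103728, -0.005640, -2.374578, 13.730000)
after step 3 (δ=0.17, a=3.2): (4.609458, -0.482063, -2.335297, 13.890000)
after step 4 (δ=-0.41, a=-2.1): (4.128741, -0.983303, -2.435914, 13.785000)
after step 5 (δ=0.21, a=-2.3): (3.604104, -1.430317, -2.386945, 13.670000)

(3.6041, -1.4303, -2.3869, 13.6700)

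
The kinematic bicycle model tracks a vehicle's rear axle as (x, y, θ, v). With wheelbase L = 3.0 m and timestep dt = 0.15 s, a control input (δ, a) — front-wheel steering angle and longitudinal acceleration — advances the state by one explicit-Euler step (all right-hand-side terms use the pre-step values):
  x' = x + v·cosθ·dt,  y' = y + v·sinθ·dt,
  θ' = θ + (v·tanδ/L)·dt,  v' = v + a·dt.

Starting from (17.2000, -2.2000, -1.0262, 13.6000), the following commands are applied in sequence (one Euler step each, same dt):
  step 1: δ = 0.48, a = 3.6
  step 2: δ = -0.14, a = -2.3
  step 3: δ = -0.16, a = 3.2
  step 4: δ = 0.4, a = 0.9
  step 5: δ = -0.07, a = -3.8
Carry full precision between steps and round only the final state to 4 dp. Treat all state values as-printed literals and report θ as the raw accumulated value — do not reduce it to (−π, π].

(24.5649, -9.5504, -0.6319, 13.8400)

after step 1 (δ=0.48, a=3.6): (18.256869, -3.944886, -0.672185, 14.140000)
after step 2 (δ=-0.14, a=-2.3): (19.916473, -5.265626, -0.771816, 13.795000)
after step 3 (δ=-0.16, a=3.2): (21.399391, -6.708800, -0.883128, 14.275000)
after step 4 (δ=0.4, a=0.9): (22.758522, -8.363404, -0.581359, 14.410000)
after step 5 (δ=-0.07, a=-3.8): (24.564924, -9.550414, -0.631877, 13.840000)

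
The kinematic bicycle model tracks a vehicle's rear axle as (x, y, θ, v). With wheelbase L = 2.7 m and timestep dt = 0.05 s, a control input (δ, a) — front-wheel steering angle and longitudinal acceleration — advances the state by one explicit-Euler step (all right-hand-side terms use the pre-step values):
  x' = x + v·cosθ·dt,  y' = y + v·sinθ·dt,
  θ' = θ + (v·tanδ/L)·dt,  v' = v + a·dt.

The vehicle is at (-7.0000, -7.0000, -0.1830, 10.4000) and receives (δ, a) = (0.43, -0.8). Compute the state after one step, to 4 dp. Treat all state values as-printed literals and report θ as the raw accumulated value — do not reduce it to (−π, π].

x' = -7.0000 + 10.4000·cos(-0.1830)·0.05 = -6.4887
y' = -7.0000 + 10.4000·sin(-0.1830)·0.05 = -7.0946
θ' = -0.1830 + (10.4000/2.7)·tan(0.43)·0.05 = -0.0947
v' = 10.4000 − 0.8000·0.05 = 10.3600

(-6.4887, -7.0946, -0.0947, 10.3600)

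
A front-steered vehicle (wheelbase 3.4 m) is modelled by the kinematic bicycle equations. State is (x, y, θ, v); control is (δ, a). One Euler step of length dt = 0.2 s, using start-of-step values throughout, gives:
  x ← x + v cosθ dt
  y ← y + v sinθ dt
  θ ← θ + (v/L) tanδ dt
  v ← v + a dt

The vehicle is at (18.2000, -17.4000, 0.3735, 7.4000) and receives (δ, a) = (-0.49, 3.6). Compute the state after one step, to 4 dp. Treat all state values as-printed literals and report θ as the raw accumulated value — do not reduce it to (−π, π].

(19.5780, -16.8600, 0.1413, 8.1200)

x' = 18.2000 + 7.4000·cos(0.3735)·0.2 = 19.5780
y' = -17.4000 + 7.4000·sin(0.3735)·0.2 = -16.8600
θ' = 0.3735 + (7.4000/3.4)·tan(-0.49)·0.2 = 0.1413
v' = 7.4000 + 3.6000·0.2 = 8.1200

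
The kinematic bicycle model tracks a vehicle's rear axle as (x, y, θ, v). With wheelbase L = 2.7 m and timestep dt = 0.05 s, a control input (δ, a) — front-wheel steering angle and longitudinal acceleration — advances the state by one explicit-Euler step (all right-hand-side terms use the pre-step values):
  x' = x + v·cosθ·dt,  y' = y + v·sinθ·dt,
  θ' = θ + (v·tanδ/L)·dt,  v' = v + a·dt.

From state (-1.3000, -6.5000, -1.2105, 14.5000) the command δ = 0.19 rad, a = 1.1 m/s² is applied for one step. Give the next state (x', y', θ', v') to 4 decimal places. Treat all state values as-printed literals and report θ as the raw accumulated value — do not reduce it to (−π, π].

x' = -1.3000 + 14.5000·cos(-1.2105)·0.05 = -1.0444
y' = -6.5000 + 14.5000·sin(-1.2105)·0.05 = -7.1784
θ' = -1.2105 + (14.5000/2.7)·tan(0.19)·0.05 = -1.1589
v' = 14.5000 + 1.1000·0.05 = 14.5550

(-1.0444, -7.1784, -1.1589, 14.5550)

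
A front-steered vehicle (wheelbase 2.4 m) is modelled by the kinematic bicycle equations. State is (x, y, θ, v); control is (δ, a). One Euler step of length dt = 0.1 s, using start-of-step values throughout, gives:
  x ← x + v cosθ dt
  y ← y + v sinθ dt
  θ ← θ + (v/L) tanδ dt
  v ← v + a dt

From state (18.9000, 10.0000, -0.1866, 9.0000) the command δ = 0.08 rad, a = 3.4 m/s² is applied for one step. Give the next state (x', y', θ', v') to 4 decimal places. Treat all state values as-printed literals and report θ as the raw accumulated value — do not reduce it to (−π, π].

x' = 18.9000 + 9.0000·cos(-0.1866)·0.1 = 19.7844
y' = 10.0000 + 9.0000·sin(-0.1866)·0.1 = 9.8330
θ' = -0.1866 + (9.0000/2.4)·tan(0.08)·0.1 = -0.1565
v' = 9.0000 + 3.4000·0.1 = 9.3400

(19.7844, 9.8330, -0.1565, 9.3400)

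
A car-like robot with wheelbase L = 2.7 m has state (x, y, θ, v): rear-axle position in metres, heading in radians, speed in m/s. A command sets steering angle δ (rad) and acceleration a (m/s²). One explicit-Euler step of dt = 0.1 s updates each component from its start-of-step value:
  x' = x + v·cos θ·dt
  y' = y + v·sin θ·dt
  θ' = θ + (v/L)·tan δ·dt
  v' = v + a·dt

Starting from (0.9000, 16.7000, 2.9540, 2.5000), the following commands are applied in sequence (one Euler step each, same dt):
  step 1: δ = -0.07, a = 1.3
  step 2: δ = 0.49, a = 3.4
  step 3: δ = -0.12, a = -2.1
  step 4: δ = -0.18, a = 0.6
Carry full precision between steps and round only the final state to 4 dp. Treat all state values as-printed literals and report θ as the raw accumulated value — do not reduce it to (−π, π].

(-0.1704, 16.8821, 2.9676, 2.8200)

after step 1 (δ=-0.07, a=1.3): (0.654386, 16.746624, 2.947508, 2.630000)
after step 2 (δ=0.49, a=3.4): (0.396324, 16.797348, 2.999464, 2.970000)
after step 3 (δ=-0.12, a=-2.1): (0.102319, 16.839418, 2.986200, 2.760000)
after step 4 (δ=-0.18, a=0.6): (-0.170356, 16.882134, 2.967599, 2.820000)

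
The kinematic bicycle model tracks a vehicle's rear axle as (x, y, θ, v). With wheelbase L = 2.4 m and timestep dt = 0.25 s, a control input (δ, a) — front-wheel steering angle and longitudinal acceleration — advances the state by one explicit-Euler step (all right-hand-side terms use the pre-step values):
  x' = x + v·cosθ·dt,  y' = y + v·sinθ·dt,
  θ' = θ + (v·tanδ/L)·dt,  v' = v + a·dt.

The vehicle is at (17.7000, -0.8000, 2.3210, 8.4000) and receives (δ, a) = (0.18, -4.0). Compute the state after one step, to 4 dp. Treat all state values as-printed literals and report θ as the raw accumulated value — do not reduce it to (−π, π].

x' = 17.7000 + 8.4000·cos(2.3210)·0.25 = 16.2682
y' = -0.8000 + 8.4000·sin(2.3210)·0.25 = 0.7363
θ' = 2.3210 + (8.4000/2.4)·tan(0.18)·0.25 = 2.4802
v' = 8.4000 − 4.0000·0.25 = 7.4000

(16.2682, 0.7363, 2.4802, 7.4000)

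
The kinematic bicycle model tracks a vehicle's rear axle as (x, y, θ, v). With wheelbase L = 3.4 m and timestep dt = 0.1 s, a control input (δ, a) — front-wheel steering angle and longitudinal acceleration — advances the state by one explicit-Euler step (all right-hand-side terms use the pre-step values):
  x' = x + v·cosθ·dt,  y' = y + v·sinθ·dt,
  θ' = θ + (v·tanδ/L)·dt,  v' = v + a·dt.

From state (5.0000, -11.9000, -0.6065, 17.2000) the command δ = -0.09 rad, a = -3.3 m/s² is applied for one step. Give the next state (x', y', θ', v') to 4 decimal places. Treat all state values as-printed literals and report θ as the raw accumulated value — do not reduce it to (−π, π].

(6.4132, -12.8804, -0.6522, 16.8700)

x' = 5.0000 + 17.2000·cos(-0.6065)·0.1 = 6.4132
y' = -11.9000 + 17.2000·sin(-0.6065)·0.1 = -12.8804
θ' = -0.6065 + (17.2000/3.4)·tan(-0.09)·0.1 = -0.6522
v' = 17.2000 − 3.3000·0.1 = 16.8700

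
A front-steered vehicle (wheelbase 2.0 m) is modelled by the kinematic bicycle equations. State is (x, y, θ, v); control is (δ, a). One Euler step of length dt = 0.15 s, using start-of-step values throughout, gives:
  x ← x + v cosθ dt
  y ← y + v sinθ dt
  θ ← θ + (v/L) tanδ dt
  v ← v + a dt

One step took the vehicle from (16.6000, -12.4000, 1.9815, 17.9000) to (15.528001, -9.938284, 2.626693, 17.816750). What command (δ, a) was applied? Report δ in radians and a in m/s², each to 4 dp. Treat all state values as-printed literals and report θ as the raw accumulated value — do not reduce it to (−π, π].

a = (v'−v)/dt = (-0.083250)/0.15 = -0.5550
Δθ = θ'−θ = 0.645193;  (v·dt/L) = 17.9000·0.15/2.0 = 1.342500
tan δ = Δθ·L/(v·dt) = 0.480591  →  δ = 0.4480

δ = 0.4480, a = -0.5550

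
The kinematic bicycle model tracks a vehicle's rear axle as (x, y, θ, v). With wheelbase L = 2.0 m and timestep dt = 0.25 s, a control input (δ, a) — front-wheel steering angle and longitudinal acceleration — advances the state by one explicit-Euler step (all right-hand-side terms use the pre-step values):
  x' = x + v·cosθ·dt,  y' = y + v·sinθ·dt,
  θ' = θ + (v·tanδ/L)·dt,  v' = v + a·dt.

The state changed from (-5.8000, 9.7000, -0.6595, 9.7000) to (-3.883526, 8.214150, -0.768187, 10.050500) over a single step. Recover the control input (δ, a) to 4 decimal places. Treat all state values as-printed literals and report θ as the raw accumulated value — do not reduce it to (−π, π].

a = (v'−v)/dt = (0.350500)/0.25 = 1.4020
Δθ = θ'−θ = -0.108687;  (v·dt/L) = 9.7000·0.25/2.0 = 1.212500
tan δ = Δθ·L/(v·dt) = -0.089639  →  δ = -0.0894

δ = -0.0894, a = 1.4020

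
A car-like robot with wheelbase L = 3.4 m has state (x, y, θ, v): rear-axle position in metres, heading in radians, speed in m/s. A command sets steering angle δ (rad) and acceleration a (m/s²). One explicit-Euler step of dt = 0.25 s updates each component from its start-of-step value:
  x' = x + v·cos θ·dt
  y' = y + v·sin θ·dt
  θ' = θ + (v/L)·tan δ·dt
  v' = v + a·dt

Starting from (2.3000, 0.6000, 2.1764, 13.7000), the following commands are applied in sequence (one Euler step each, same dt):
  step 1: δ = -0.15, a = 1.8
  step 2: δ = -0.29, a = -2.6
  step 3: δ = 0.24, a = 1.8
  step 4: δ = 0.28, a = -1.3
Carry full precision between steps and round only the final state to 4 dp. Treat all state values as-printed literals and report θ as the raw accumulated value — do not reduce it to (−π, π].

(-2.9920, 13.1678, 2.2515, 13.6250)

after step 1 (δ=-0.15, a=1.8): (0.350290, 3.415893, 2.024153, 14.150000)
after step 2 (δ=-0.29, a=-2.6): (-1.199086, 6.596041, 1.713673, 13.500000)
after step 3 (δ=0.24, a=1.8): (-1.679654, 9.936652, 1.956590, 13.950000)
after step 4 (δ=0.28, a=-1.3): (-2.991981, 13.167821, 2.251544, 13.625000)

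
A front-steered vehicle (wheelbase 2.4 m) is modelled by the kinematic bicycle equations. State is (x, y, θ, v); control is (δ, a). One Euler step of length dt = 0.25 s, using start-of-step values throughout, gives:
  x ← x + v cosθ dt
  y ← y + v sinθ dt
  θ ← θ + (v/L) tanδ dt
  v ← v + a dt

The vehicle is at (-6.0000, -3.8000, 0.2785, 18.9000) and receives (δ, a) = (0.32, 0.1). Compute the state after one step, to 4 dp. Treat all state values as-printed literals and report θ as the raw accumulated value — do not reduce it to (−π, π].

(-1.4571, -2.5010, 0.9309, 18.9250)

x' = -6.0000 + 18.9000·cos(0.2785)·0.25 = -1.4571
y' = -3.8000 + 18.9000·sin(0.2785)·0.25 = -2.5010
θ' = 0.2785 + (18.9000/2.4)·tan(0.32)·0.25 = 0.9309
v' = 18.9000 + 0.1000·0.25 = 18.9250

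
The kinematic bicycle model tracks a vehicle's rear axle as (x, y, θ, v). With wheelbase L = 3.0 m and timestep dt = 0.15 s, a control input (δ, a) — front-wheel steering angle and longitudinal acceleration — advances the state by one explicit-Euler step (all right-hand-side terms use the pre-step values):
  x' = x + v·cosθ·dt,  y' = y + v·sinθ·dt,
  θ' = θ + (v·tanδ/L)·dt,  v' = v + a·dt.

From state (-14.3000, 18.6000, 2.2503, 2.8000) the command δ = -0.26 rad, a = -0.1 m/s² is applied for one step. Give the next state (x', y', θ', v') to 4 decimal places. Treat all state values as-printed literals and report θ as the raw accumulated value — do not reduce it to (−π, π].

x' = -14.3000 + 2.8000·cos(2.2503)·0.15 = -14.5639
y' = 18.6000 + 2.8000·sin(2.2503)·0.15 = 18.9267
θ' = 2.2503 + (2.8000/3.0)·tan(-0.26)·0.15 = 2.2131
v' = 2.8000 − 0.1000·0.15 = 2.7850

(-14.5639, 18.9267, 2.2131, 2.7850)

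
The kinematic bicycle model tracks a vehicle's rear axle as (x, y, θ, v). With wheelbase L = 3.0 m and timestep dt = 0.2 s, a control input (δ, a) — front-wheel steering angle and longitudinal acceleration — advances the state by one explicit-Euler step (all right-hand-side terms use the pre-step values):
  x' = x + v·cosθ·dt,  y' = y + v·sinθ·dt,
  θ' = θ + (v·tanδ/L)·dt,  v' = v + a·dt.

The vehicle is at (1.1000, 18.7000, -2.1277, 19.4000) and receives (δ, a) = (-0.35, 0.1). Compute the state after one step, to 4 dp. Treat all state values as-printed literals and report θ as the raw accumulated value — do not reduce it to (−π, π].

(-0.9508, 15.4063, -2.5998, 19.4200)

x' = 1.1000 + 19.4000·cos(-2.1277)·0.2 = -0.9508
y' = 18.7000 + 19.4000·sin(-2.1277)·0.2 = 15.4063
θ' = -2.1277 + (19.4000/3.0)·tan(-0.35)·0.2 = -2.5998
v' = 19.4000 + 0.1000·0.2 = 19.4200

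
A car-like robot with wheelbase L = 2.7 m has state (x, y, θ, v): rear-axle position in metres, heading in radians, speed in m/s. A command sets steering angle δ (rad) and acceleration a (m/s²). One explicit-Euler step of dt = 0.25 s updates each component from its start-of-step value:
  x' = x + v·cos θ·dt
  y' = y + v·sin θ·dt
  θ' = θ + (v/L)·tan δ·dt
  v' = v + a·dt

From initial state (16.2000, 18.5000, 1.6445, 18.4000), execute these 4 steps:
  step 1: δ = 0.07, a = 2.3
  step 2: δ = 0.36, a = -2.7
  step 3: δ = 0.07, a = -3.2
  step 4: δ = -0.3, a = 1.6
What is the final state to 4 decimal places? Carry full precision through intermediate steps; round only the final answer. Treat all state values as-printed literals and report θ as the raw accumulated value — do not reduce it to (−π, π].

after step 1 (δ=0.07, a=2.3): (15.861270, 23.087512, 1.763954, 18.975000)
after step 2 (δ=0.36, a=-2.7): (14.950663, 27.743042, 2.425273, 18.300000)
after step 3 (δ=0.07, a=-3.2): (11.500072, 30.747046, 2.544079, 17.500000)
after step 4 (δ=-0.3, a=1.6): (7.883099, 33.208373, 2.042839, 17.900000)

(7.8831, 33.2084, 2.0428, 17.9000)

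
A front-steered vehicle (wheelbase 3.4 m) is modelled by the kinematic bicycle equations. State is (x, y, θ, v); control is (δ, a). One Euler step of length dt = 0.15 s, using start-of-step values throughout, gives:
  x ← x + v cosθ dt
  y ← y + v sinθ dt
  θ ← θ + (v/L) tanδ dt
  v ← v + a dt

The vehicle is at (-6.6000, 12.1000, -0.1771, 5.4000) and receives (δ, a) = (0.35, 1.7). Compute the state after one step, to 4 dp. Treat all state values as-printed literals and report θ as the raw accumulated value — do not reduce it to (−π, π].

(-5.8027, 11.9573, -0.0901, 5.6550)

x' = -6.6000 + 5.4000·cos(-0.1771)·0.15 = -5.8027
y' = 12.1000 + 5.4000·sin(-0.1771)·0.15 = 11.9573
θ' = -0.1771 + (5.4000/3.4)·tan(0.35)·0.15 = -0.0901
v' = 5.4000 + 1.7000·0.15 = 5.6550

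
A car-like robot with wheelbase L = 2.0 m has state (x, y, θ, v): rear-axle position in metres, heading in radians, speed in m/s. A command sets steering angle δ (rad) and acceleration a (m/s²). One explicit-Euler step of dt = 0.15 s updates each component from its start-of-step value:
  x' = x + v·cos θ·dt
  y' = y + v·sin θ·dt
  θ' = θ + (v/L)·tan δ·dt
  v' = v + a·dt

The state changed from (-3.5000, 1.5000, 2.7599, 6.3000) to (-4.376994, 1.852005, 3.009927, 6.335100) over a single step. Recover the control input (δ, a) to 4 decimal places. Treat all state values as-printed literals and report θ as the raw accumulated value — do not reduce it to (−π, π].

δ = 0.4867, a = 0.2340

a = (v'−v)/dt = (0.035100)/0.15 = 0.2340
Δθ = θ'−θ = 0.250027;  (v·dt/L) = 6.3000·0.15/2.0 = 0.472500
tan δ = Δθ·L/(v·dt) = 0.529158  →  δ = 0.4867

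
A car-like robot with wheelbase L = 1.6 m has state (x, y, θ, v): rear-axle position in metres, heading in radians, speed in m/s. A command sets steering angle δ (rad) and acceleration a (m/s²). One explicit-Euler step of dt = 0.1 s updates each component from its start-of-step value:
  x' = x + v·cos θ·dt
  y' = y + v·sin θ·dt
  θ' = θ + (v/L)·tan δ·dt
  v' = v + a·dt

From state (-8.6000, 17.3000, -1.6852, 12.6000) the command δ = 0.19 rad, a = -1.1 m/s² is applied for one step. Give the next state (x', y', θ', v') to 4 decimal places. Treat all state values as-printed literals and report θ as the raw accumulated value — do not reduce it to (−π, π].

(-8.7438, 16.0482, -1.5337, 12.4900)

x' = -8.6000 + 12.6000·cos(-1.6852)·0.1 = -8.7438
y' = 17.3000 + 12.6000·sin(-1.6852)·0.1 = 16.0482
θ' = -1.6852 + (12.6000/1.6)·tan(0.19)·0.1 = -1.5337
v' = 12.6000 − 1.1000·0.1 = 12.4900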